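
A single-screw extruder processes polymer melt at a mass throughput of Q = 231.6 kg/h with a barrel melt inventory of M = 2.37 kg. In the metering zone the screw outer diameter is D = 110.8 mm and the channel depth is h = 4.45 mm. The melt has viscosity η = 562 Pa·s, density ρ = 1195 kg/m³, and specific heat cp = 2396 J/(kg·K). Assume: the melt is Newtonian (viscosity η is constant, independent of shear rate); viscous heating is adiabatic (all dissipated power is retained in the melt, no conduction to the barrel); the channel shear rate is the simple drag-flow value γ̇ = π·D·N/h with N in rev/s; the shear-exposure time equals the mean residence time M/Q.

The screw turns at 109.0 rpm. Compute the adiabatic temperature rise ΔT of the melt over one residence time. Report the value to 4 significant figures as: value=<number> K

Convert throughput: Q = 231.6 kg/h = 231.6/3600 = 0.0643333 kg/s
t_res = M / Q_s = 2.37 ÷ 0.0643333 = 36.8394 s
Convert to SI: D = 0.1108 m, h = 0.00445 m, N = 109.0/60 = 1.81667 rev/s
Shear rate: γ̇ = πDN/h = π·0.1108·1.81667/0.00445 = 142.104 s⁻¹
Adiabatic rise: ΔT = η γ̇² t_res / (ρ cp) = 562·(142.104)²·36.8394 / (1195·2396) = 146.017 K

value=146.0 K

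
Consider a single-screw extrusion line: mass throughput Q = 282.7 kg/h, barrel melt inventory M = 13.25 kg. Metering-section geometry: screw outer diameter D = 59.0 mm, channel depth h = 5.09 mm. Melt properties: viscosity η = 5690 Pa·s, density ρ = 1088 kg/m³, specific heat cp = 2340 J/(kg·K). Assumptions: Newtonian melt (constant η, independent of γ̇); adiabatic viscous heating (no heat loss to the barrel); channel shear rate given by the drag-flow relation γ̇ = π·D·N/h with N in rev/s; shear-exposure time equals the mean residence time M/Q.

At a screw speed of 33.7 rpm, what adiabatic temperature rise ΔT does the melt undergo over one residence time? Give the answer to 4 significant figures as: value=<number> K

Convert throughput: Q = 282.7 kg/h = 282.7/3600 = 0.0785278 kg/s
t_res = M / Q_s = 13.25 ÷ 0.0785278 = 168.73 s
D = 59.0 mm = 0.059 m;  h = 5.09 mm = 0.00509 m;  N = 33.7 rpm / 60 = 0.561667 rev/s
Shear rate: γ̇ = πDN/h = π·0.059·0.561667/0.00509 = 20.4533 s⁻¹
Adiabatic rise: ΔT = η γ̇² t_res / (ρ cp) = 5690·(20.4533)²·168.73 / (1088·2340) = 157.756 K

value=157.8 K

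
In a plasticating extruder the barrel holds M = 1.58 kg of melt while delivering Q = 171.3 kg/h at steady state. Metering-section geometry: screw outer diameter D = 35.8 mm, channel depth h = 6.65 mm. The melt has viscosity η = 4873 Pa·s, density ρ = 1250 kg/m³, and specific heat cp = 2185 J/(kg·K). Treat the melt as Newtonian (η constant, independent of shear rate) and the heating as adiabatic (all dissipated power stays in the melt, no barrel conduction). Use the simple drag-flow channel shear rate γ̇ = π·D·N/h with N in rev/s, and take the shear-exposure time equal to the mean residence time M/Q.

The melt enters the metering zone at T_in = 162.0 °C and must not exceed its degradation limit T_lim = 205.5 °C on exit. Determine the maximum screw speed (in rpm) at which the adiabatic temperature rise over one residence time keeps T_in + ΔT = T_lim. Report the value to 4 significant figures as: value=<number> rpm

value=96.13 rpm

Throughput in SI: Q_s = 171.3 kg/h ÷ 3600 s/h = 0.0475833 kg/s
t_res = M / Q_s = 1.58 / 0.0475833 = 33.2049 s
D = 35.8 mm = 0.0358 m;  h = 6.65 mm = 0.00665 m
ΔT_a = T_lim − T_in = 205.5 °C − 162.0 °C = 43.5 K
γ̇_max² = ΔT_a·ρ·cp/(η·t_res) = 43.5·1250·2185/(4873·33.2049) = 734.264 s⁻²
γ̇_max = √734.264 = 27.0973 s⁻¹
N_max = γ̇_max h / (πD) = 27.0973·0.00665/(π·0.0358) = 1.60219 rev/s → ×60 = 96.1316 rpm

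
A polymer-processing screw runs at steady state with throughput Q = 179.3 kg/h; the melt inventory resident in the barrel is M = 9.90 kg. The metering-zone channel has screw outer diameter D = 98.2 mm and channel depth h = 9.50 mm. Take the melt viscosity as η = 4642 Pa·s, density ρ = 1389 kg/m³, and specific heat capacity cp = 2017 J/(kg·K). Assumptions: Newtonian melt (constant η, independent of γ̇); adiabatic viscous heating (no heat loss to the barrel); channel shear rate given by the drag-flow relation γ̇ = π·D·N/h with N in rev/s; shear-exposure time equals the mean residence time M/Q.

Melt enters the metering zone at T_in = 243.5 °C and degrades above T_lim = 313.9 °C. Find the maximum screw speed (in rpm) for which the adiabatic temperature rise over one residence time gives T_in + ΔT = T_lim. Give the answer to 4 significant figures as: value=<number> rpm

value=27.01 rpm

Convert throughput: Q = 179.3 kg/h = 179.3/3600 = 0.0498056 kg/s
t_res = M / Q_s = 9.90 ÷ 0.0498056 = 198.773 s
Convert to metres: D = 0.0982 m, h = 0.0095 m
Allowable rise: ΔT_a = T_lim − T_in = 313.9 − 243.5 = 70.4 K
γ̇_max² = ΔT_a·ρ·cp/(η·t_res) = 70.4·1389·2017/(4642·198.773) = 213.756 s⁻²
γ̇_max = √213.756 = 14.6204 s⁻¹
N_max = γ̇_max h / (πD) = 14.6204·0.0095/(π·0.0982) = 0.450216 rev/s → ×60 = 27.013 rpm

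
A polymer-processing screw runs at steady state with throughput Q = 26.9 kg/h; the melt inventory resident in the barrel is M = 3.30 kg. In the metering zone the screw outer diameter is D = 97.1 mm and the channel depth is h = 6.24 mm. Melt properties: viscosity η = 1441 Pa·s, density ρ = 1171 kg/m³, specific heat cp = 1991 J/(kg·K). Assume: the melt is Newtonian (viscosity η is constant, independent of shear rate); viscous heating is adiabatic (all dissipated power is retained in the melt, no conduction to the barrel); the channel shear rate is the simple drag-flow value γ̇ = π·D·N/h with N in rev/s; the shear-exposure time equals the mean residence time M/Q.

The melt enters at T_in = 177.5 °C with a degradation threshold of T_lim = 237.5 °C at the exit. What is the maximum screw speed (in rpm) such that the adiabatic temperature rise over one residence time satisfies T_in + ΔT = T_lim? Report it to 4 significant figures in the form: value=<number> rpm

value=18.20 rpm

Q_s = Q / 3600 = 26.9 / 3600 = 0.00747222 kg/s
Mean residence time: t_res = M/Q_s = 3.30 kg / 0.00747222 kg/s = 441.636 s
Geometry in SI: D = 97.1 mm → 0.0971 m, h = 6.24 mm → 0.00624 m
ΔT_a = T_lim − T_in = 237.5 °C − 177.5 °C = 60 K
γ̇_max² = ΔT_a·ρ·cp / (η·t_res) = [60 × 1171 × 1991] / [1441 × 441.636] = 219.812 s⁻²
γ̇_max = sqrt(219.812) = 14.8261 s⁻¹
N_max = γ̇_max h / (πD) = 14.8261·0.00624/(π·0.0971) = 0.303278 rev/s → ×60 = 18.1967 rpm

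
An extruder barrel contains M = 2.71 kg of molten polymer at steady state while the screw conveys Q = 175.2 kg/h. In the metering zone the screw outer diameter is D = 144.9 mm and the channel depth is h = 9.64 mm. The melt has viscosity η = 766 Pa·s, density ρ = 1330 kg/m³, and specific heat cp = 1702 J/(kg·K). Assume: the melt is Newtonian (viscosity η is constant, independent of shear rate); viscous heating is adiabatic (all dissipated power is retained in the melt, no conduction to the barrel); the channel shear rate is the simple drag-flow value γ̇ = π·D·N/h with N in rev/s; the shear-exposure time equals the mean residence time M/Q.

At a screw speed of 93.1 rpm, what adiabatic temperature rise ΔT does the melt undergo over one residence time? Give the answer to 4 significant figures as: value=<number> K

value=101.2 K

Convert throughput: Q = 175.2 kg/h = 175.2/3600 = 0.0486667 kg/s
t_res = M / Q_s = 2.71 ÷ 0.0486667 = 55.6849 s
D = 144.9 mm = 0.1449 m;  h = 9.64 mm = 0.00964 m;  N = 93.1 rpm / 60 = 1.55167 rev/s
γ̇ = π D N / h = (π)(0.1449)(1.55167) / 0.00964 = 73.2723 s⁻¹
ΔT = η·γ̇²·t_res/(ρ·cp) = [766 × 73.2723² × 55.6849] / [1330 × 1702] = 101.166 K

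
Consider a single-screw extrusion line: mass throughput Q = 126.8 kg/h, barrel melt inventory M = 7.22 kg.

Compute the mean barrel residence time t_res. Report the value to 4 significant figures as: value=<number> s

value=205.0 s

Convert throughput: Q = 126.8 kg/h = 126.8/3600 = 0.0352222 kg/s
t_res = M / Q_s = 7.22 ÷ 0.0352222 = 204.984 s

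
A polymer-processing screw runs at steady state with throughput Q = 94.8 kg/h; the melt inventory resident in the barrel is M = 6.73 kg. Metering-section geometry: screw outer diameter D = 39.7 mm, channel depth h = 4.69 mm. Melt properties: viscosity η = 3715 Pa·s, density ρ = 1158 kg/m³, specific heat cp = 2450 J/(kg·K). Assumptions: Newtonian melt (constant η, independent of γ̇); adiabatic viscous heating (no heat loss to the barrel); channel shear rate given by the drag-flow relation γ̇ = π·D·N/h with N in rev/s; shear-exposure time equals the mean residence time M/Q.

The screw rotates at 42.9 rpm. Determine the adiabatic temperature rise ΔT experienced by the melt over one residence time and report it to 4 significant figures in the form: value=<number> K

Q_s = Q / 3600 = 94.8 / 3600 = 0.0263333 kg/s
t_res = M / Q_s = 6.73 ÷ 0.0263333 = 255.57 s
Convert to SI: D = 0.0397 m, h = 0.00469 m, N = 42.9/60 = 0.715 rev/s
γ̇ = π D N / h = (π)(0.0397)(0.715) / 0.00469 = 19.014 s⁻¹
ΔT = η·γ̇²·t_res / (ρ·cp) = 3715 · (19.014)² · 255.57 / (1158 · 2450) = 120.988 K

value=121.0 K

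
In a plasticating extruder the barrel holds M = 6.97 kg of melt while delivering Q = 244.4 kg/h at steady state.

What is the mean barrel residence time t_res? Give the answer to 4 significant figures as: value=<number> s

value=102.7 s

Q_s = Q / 3600 = 244.4 / 3600 = 0.0678889 kg/s
t_res = M / Q_s = 6.97 / 0.0678889 = 102.668 s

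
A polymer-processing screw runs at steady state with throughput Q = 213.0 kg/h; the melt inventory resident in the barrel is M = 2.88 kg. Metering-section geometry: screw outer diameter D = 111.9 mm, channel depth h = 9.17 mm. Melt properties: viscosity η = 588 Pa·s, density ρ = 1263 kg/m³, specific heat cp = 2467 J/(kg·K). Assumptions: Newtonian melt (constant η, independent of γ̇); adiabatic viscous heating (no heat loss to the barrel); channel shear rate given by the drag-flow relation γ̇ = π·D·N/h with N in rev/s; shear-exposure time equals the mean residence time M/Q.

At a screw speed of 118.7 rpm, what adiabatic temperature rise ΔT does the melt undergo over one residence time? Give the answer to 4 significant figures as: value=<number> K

value=52.84 K

Q_s = Q / 3600 = 213.0 / 3600 = 0.0591667 kg/s
Mean residence time: t_res = M/Q_s = 2.88 kg / 0.0591667 kg/s = 48.6761 s
D = 111.9 mm = 0.1119 m;  h = 9.17 mm = 0.00917 m;  N = 118.7 rpm / 60 = 1.97833 rev/s
γ̇ = π D N / h = (π)(0.1119)(1.97833) / 0.00917 = 75.8421 s⁻¹
ΔT = η·γ̇²·t_res / (ρ·cp) = 588 · (75.8421)² · 48.6761 / (1263 · 2467) = 52.8373 K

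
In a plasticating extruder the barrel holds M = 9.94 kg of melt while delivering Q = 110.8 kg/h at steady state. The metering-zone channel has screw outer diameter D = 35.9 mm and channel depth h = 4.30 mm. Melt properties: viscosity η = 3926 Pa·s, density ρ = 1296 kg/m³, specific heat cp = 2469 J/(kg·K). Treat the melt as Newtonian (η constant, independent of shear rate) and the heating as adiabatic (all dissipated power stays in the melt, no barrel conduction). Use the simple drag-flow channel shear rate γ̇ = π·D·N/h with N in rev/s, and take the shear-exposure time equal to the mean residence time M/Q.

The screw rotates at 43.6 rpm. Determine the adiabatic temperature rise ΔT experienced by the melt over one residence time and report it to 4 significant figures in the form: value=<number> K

Convert throughput: Q = 110.8 kg/h = 110.8/3600 = 0.0307778 kg/s
Mean residence time: t_res = M/Q_s = 9.94 kg / 0.0307778 kg/s = 322.96 s
D = 35.9 mm = 0.0359 m;  h = 4.30 mm = 0.0043 m;  N = 43.6 rpm / 60 = 0.726667 rev/s
γ̇ = π·D·N / h = π · 0.0359 · 0.726667 / 0.0043 = 19.0595 s⁻¹
ΔT = η·γ̇²·t_res / (ρ·cp) = 3926 · (19.0595)² · 322.96 / (1296 · 2469) = 143.945 K

value=143.9 K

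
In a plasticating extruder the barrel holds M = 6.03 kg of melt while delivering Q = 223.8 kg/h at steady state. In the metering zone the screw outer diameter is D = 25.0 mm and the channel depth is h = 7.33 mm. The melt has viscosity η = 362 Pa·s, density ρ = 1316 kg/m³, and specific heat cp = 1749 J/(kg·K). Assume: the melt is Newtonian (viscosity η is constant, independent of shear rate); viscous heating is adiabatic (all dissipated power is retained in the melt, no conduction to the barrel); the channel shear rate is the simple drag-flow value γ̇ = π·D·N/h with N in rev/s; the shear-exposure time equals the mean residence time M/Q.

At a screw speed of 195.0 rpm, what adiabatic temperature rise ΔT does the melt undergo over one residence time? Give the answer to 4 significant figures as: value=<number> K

value=18.50 K

Throughput in SI: Q_s = 223.8 kg/h ÷ 3600 s/h = 0.0621667 kg/s
t_res = M / Q_s = 6.03 / 0.0621667 = 96.9973 s
D = 25.0 mm = 0.025 m;  h = 7.33 mm = 0.00733 m;  N = 195.0 rpm / 60 = 3.25 rev/s
γ̇ = π·D·N / h = π · 0.025 · 3.25 / 0.00733 = 34.8232 s⁻¹
Adiabatic rise: ΔT = η γ̇² t_res / (ρ cp) = 362·(34.8232)²·96.9973 / (1316·1749) = 18.4995 K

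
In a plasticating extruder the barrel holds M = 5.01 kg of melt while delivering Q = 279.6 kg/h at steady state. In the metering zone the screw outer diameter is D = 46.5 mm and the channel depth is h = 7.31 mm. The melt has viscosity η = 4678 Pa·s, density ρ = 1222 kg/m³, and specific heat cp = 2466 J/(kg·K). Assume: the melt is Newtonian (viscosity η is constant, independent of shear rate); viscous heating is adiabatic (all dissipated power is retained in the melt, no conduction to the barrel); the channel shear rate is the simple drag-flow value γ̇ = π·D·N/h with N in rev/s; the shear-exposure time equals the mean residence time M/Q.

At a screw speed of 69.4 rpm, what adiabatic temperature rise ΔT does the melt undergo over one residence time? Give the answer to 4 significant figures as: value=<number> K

value=53.50 K

Q_s = Q / 3600 = 279.6 / 3600 = 0.0776667 kg/s
t_res = M / Q_s = 5.01 / 0.0776667 = 64.5064 s
Geometry in metres: D = 46.5 mm → 0.0465 m, h = 7.31 mm → 0.00731 m; screw speed N = 69.4 rpm = 1.15667 rev/s
Shear rate: γ̇ = πDN/h = π·0.0465·1.15667/0.00731 = 23.115 s⁻¹
ΔT = η·γ̇²·t_res / (ρ·cp) = 4678 · (23.115)² · 64.5064 / (1222 · 2466) = 53.504 K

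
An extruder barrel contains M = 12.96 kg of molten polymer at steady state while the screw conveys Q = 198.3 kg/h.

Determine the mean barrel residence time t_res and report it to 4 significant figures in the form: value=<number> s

value=235.3 s

Throughput in SI: Q_s = 198.3 kg/h ÷ 3600 s/h = 0.0550833 kg/s
Mean residence time: t_res = M/Q_s = 12.96 kg / 0.0550833 kg/s = 235.28 s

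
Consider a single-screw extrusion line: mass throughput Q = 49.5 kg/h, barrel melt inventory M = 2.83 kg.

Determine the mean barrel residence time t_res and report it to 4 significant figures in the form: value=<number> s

value=205.8 s

Convert throughput: Q = 49.5 kg/h = 49.5/3600 = 0.01375 kg/s
t_res = M / Q_s = 2.83 / 0.01375 = 205.818 s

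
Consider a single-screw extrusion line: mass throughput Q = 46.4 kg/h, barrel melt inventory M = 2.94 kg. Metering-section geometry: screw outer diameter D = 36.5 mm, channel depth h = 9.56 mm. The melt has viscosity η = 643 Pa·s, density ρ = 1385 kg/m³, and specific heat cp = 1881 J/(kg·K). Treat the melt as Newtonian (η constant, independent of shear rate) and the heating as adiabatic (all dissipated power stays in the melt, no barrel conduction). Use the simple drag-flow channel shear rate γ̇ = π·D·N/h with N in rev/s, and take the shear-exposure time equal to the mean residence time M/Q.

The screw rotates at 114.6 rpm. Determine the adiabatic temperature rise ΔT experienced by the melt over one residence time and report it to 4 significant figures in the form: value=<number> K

value=29.55 K

Convert throughput: Q = 46.4 kg/h = 46.4/3600 = 0.0128889 kg/s
t_res = M / Q_s = 2.94 ÷ 0.0128889 = 228.103 s
Convert to SI: D = 0.0365 m, h = 0.00956 m, N = 114.6/60 = 1.91 rev/s
γ̇ = π·D·N / h = π · 0.0365 · 1.91 / 0.00956 = 22.9096 s⁻¹
ΔT = η·γ̇²·t_res / (ρ·cp) = 643 · (22.9096)² · 228.103 / (1385 · 1881) = 29.5489 K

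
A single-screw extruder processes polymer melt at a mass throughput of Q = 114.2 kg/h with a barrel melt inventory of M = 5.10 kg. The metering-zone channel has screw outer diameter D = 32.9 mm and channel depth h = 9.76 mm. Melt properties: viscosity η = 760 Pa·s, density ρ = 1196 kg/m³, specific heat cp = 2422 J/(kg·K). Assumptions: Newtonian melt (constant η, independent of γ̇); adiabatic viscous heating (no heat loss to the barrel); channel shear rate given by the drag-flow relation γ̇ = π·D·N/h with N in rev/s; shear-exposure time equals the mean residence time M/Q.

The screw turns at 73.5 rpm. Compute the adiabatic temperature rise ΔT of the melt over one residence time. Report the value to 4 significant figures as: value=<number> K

Q_s = Q / 3600 = 114.2 / 3600 = 0.0317222 kg/s
t_res = M / Q_s = 5.10 / 0.0317222 = 160.771 s
D = 32.9 mm = 0.0329 m;  h = 9.76 mm = 0.00976 m;  N = 73.5 rpm / 60 = 1.225 rev/s
γ̇ = π D N / h = (π)(0.0329)(1.225) / 0.00976 = 12.9727 s⁻¹
ΔT = η·γ̇²·t_res / (ρ·cp) = 760 · (12.9727)² · 160.771 / (1196 · 2422) = 7.0987 K

value=7.099 K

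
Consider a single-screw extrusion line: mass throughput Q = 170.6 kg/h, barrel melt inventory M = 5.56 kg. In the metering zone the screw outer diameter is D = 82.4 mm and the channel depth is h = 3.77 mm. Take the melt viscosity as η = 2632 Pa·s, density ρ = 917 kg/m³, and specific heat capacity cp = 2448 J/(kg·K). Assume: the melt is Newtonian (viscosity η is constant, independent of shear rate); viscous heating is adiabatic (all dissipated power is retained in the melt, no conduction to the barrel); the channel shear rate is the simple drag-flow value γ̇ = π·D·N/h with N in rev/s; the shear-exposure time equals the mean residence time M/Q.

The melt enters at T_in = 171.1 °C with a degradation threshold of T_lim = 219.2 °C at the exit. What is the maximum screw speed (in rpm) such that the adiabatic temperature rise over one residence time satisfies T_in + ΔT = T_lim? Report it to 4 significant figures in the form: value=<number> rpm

value=16.34 rpm

Throughput in SI: Q_s = 170.6 kg/h ÷ 3600 s/h = 0.0473889 kg/s
Mean residence time: t_res = M/Q_s = 5.56 kg / 0.0473889 kg/s = 117.327 s
Geometry in SI: D = 82.4 mm → 0.0824 m, h = 3.77 mm → 0.00377 m
Allowable rise: ΔT_a = T_lim − T_in = 219.2 − 171.1 = 48.1 K
Invert ΔT = ηγ̇²t_res/(ρcp) for γ̇: γ̇_max² = ΔT_a ρ cp / (η t_res) = 48.1·917·2448 / (2632·117.327) = 349.657 s⁻²
γ̇_max = √349.657 = 18.6991 s⁻¹
N_max = γ̇_max·h / (π·D) = 18.6991 · 0.00377 / (π · 0.0824) = 0.272323 rev/s = 16.3394 rpm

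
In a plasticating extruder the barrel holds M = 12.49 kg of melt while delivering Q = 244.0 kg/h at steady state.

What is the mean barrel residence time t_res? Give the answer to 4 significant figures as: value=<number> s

Throughput in SI: Q_s = 244.0 kg/h ÷ 3600 s/h = 0.0677778 kg/s
t_res = M / Q_s = 12.49 / 0.0677778 = 184.279 s

value=184.3 s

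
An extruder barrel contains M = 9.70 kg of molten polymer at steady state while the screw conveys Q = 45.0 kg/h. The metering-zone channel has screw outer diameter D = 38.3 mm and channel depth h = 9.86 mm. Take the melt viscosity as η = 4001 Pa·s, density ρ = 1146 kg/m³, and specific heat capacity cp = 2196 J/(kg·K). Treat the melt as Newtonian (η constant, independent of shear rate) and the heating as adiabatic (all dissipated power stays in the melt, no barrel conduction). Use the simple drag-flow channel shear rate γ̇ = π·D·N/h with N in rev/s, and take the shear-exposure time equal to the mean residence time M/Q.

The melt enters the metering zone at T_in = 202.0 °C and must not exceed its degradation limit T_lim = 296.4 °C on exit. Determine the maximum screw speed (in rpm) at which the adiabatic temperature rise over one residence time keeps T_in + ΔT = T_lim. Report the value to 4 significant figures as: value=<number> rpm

Throughput in SI: Q_s = 45.0 kg/h ÷ 3600 s/h = 0.0125 kg/s
t_res = M / Q_s = 9.70 / 0.0125 = 776 s
Convert to metres: D = 0.0383 m, h = 0.00986 m
ΔT_a = T_lim − T_in = 296.4 °C − 202.0 °C = 94.4 K
Invert ΔT = ηγ̇²t_res/(ρcp) for γ̇: γ̇_max² = ΔT_a ρ cp / (η t_res) = 94.4·1146·2196 / (4001·776) = 76.5171 s⁻²
Take the square root: γ̇_max = √(76.5171) = 8.74741 s⁻¹
N_max = γ̇_max·h / (π·D) = 8.74741 · 0.00986 / (π · 0.0383) = 0.716816 rev/s = 43.009 rpm

value=43.01 rpm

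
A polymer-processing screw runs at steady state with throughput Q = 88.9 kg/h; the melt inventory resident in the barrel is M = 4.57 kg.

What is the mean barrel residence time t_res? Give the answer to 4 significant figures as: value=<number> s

Q_s = Q / 3600 = 88.9 / 3600 = 0.0246944 kg/s
Mean residence time: t_res = M/Q_s = 4.57 kg / 0.0246944 kg/s = 185.062 s

value=185.1 s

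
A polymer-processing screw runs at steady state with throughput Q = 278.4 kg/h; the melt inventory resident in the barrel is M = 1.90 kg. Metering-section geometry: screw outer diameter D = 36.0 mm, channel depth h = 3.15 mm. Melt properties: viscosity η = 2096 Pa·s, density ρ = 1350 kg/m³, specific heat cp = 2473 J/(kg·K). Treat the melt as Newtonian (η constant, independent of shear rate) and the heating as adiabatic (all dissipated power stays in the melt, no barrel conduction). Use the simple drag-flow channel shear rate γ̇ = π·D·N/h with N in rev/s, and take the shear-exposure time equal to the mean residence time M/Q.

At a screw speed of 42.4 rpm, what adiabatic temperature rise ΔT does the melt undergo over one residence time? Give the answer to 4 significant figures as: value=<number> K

Throughput in SI: Q_s = 278.4 kg/h ÷ 3600 s/h = 0.0773333 kg/s
Mean residence time: t_res = M/Q_s = 1.90 kg / 0.0773333 kg/s = 24.569 s
Geometry in metres: D = 36.0 mm → 0.036 m, h = 3.15 mm → 0.00315 m; screw speed N = 42.4 rpm = 0.706667 rev/s
Shear rate: γ̇ = πDN/h = π·0.036·0.706667/0.00315 = 25.3721 s⁻¹
ΔT = η·γ̇²·t_res / (ρ·cp) = 2096 · (25.3721)² · 24.569 / (1350 · 2473) = 9.92963 K

value=9.930 K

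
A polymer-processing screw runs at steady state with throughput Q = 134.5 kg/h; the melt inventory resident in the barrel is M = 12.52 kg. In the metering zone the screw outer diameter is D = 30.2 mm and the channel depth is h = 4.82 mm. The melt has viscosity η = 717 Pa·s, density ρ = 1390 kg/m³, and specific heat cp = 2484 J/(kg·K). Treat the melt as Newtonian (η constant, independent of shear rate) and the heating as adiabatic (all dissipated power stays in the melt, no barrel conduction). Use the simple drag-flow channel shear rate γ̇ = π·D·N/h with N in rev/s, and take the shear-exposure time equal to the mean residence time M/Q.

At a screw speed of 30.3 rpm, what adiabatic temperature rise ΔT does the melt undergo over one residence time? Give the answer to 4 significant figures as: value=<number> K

Convert throughput: Q = 134.5 kg/h = 134.5/3600 = 0.0373611 kg/s
t_res = M / Q_s = 12.52 / 0.0373611 = 335.108 s
Convert to SI: D = 0.0302 m, h = 0.00482 m, N = 30.3/60 = 0.505 rev/s
Shear rate: γ̇ = πDN/h = π·0.0302·0.505/0.00482 = 9.94034 s⁻¹
Adiabatic rise: ΔT = η γ̇² t_res / (ρ cp) = 717·(9.94034)²·335.108 / (1390·2484) = 6.87606 K

value=6.876 K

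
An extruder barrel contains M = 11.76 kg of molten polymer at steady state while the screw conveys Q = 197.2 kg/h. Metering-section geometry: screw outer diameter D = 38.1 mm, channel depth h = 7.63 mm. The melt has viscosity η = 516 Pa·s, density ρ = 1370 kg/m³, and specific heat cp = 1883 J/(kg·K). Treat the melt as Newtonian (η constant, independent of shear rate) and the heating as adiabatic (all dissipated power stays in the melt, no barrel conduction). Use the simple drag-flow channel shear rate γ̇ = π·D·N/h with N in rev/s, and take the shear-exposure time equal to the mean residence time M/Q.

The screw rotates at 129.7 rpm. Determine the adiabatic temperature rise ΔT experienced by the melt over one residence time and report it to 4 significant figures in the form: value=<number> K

value=49.38 K

Q_s = Q / 3600 = 197.2 / 3600 = 0.0547778 kg/s
t_res = M / Q_s = 11.76 / 0.0547778 = 214.686 s
Geometry in metres: D = 38.1 mm → 0.0381 m, h = 7.63 mm → 0.00763 m; screw speed N = 129.7 rpm = 2.16167 rev/s
γ̇ = π·D·N / h = π · 0.0381 · 2.16167 / 0.00763 = 33.9109 s⁻¹
ΔT = η·γ̇²·t_res / (ρ·cp) = 516 · (33.9109)² · 214.686 / (1370 · 1883) = 49.381 K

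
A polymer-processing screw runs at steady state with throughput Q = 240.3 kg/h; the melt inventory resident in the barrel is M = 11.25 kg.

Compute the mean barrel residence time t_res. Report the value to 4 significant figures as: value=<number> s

value=168.5 s

Q_s = Q / 3600 = 240.3 / 3600 = 0.06675 kg/s
Mean residence time: t_res = M/Q_s = 11.25 kg / 0.06675 kg/s = 168.539 s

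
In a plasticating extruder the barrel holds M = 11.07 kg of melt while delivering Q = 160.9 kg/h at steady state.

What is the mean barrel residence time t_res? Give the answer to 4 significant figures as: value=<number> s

value=247.7 s

Q_s = Q / 3600 = 160.9 / 3600 = 0.0446944 kg/s
t_res = M / Q_s = 11.07 ÷ 0.0446944 = 247.682 s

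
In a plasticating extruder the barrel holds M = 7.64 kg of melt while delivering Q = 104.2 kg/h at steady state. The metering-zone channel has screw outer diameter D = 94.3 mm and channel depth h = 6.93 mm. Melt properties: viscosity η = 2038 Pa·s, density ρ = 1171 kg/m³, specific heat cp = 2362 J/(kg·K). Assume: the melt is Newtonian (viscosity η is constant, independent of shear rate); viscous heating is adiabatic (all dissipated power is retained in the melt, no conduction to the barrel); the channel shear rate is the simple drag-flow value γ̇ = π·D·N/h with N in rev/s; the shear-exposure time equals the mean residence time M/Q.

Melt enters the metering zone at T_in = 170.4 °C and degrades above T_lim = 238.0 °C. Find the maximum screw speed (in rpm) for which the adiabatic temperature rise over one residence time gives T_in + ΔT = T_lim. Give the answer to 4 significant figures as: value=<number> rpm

Q_s = Q / 3600 = 104.2 / 3600 = 0.0289444 kg/s
t_res = M / Q_s = 7.64 ÷ 0.0289444 = 263.954 s
Geometry in SI: D = 94.3 mm → 0.0943 m, h = 6.93 mm → 0.00693 m
Allowable rise: ΔT_a = T_lim − T_in = 238.0 − 170.4 = 67.6 K
γ̇_max² = ΔT_a·ρ·cp/(η·t_res) = 67.6·1171·2362/(2038·263.954) = 347.577 s⁻²
Take the square root: γ̇_max = √(347.577) = 18.6434 s⁻¹
Solve γ̇ = πDN/h for N: N_max = γ̇_max·h/(π·D) = 18.6434 × 0.00693 / (π × 0.0943) = 0.436111 rev/s = 26.1667 rpm

value=26.17 rpm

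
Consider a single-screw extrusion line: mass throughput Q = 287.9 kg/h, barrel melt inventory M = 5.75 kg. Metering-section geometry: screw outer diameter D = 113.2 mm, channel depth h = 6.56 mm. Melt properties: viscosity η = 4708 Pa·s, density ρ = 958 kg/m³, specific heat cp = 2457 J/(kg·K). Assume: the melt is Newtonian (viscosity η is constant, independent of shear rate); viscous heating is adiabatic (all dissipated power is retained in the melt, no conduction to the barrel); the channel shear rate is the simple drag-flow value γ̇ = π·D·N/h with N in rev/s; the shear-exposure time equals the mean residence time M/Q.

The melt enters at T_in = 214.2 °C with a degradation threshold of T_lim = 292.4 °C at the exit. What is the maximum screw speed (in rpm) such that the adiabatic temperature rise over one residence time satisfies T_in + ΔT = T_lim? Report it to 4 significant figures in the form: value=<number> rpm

Throughput in SI: Q_s = 287.9 kg/h ÷ 3600 s/h = 0.0799722 kg/s
Mean residence time: t_res = M/Q_s = 5.75 kg / 0.0799722 kg/s = 71.9 s
Convert to metres: D = 0.1132 m, h = 0.00656 m
ΔT_a = T_lim − T_in = 292.4 − 214.2 = 78.2 K
Invert ΔT = ηγ̇²t_res/(ρcp) for γ̇: γ̇_max² = ΔT_a ρ cp / (η t_res) = 78.2·958·2457 / (4708·71.9) = 543.766 s⁻²
γ̇_max = sqrt(543.766) = 23.3188 s⁻¹
N_max = γ̇_max h / (πD) = 23.3188·0.00656/(π·0.1132) = 0.430144 rev/s → ×60 = 25.8086 rpm

value=25.81 rpm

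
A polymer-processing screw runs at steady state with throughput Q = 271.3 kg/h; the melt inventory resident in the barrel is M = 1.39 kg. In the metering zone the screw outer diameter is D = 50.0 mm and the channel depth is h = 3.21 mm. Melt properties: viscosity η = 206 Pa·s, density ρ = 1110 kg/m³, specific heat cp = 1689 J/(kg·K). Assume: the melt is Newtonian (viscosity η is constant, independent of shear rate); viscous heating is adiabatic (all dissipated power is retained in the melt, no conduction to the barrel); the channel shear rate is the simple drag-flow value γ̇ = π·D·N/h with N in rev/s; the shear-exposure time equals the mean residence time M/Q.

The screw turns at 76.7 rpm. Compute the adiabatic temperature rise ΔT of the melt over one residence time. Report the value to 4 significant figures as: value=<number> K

Q_s = Q / 3600 = 271.3 / 3600 = 0.0753611 kg/s
t_res = M / Q_s = 1.39 / 0.0753611 = 18.4445 s
Geometry in metres: D = 50.0 mm → 0.05 m, h = 3.21 mm → 0.00321 m; screw speed N = 76.7 rpm = 1.27833 rev/s
γ̇ = π·D·N / h = π · 0.05 · 1.27833 / 0.00321 = 62.5546 s⁻¹
ΔT = η·γ̇²·t_res / (ρ·cp) = 206 · (62.5546)² · 18.4445 / (1110 · 1689) = 7.93049 K

value=7.930 K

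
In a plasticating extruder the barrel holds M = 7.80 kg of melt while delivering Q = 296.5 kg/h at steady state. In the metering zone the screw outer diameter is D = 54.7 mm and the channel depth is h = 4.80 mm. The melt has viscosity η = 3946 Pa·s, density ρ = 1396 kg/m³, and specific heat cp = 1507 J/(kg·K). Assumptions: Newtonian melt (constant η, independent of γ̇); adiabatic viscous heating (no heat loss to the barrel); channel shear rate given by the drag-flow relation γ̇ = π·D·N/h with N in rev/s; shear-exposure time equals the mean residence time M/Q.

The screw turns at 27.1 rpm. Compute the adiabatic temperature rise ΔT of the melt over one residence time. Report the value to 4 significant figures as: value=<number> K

value=46.45 K

Throughput in SI: Q_s = 296.5 kg/h ÷ 3600 s/h = 0.0823611 kg/s
t_res = M / Q_s = 7.80 ÷ 0.0823611 = 94.7049 s
Geometry in metres: D = 54.7 mm → 0.0547 m, h = 4.80 mm → 0.0048 m; screw speed N = 27.1 rpm = 0.451667 rev/s
γ̇ = π D N / h = (π)(0.0547)(0.451667) / 0.0048 = 16.1701 s⁻¹
ΔT = η·γ̇²·t_res/(ρ·cp) = [3946 × 16.1701² × 94.7049] / [1396 × 1507] = 46.4471 K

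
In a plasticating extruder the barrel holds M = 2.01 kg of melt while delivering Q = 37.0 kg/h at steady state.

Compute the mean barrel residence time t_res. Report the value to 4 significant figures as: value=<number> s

value=195.6 s

Throughput in SI: Q_s = 37.0 kg/h ÷ 3600 s/h = 0.0102778 kg/s
t_res = M / Q_s = 2.01 ÷ 0.0102778 = 195.568 s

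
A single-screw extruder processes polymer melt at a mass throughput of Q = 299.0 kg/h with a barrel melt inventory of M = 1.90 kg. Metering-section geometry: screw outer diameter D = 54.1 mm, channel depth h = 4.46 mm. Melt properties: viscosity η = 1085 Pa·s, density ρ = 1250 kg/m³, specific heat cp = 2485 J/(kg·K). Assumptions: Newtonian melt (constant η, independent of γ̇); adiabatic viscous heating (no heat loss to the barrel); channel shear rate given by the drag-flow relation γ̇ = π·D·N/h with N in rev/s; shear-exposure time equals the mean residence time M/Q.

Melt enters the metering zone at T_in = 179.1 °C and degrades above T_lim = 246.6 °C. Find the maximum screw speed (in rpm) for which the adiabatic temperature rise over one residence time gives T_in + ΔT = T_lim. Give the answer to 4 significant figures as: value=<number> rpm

value=144.7 rpm

Convert throughput: Q = 299.0 kg/h = 299.0/3600 = 0.0830556 kg/s
t_res = M / Q_s = 1.90 / 0.0830556 = 22.8763 s
Geometry in SI: D = 54.1 mm → 0.0541 m, h = 4.46 mm → 0.00446 m
Allowable rise: ΔT_a = T_lim − T_in = 246.6 − 179.1 = 67.5 K
γ̇_max² = ΔT_a·ρ·cp/(η·t_res) = 67.5·1250·2485/(1085·22.8763) = 8447.45 s⁻²
γ̇_max = sqrt(8447.45) = 91.91 s⁻¹
N_max = γ̇_max h / (πD) = 91.91·0.00446/(π·0.0541) = 2.41185 rev/s → ×60 = 144.711 rpm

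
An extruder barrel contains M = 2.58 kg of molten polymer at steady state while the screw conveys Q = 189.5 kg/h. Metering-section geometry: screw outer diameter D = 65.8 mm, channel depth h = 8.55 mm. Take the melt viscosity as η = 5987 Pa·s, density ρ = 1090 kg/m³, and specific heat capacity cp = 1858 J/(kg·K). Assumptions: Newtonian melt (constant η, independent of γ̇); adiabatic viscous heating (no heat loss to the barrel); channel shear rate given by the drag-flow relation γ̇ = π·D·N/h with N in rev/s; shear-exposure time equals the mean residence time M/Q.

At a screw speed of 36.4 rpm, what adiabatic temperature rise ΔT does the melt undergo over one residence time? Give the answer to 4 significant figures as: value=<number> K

Q_s = Q / 3600 = 189.5 / 3600 = 0.0526389 kg/s
Mean residence time: t_res = M/Q_s = 2.58 kg / 0.0526389 kg/s = 49.0132 s
Convert to SI: D = 0.0658 m, h = 0.00855 m, N = 36.4/60 = 0.606667 rev/s
Shear rate: γ̇ = πDN/h = π·0.0658·0.606667/0.00855 = 14.6676 s⁻¹
ΔT = η·γ̇²·t_res / (ρ·cp) = 5987 · (14.6676)² · 49.0132 / (1090 · 1858) = 31.1724 K

value=31.17 K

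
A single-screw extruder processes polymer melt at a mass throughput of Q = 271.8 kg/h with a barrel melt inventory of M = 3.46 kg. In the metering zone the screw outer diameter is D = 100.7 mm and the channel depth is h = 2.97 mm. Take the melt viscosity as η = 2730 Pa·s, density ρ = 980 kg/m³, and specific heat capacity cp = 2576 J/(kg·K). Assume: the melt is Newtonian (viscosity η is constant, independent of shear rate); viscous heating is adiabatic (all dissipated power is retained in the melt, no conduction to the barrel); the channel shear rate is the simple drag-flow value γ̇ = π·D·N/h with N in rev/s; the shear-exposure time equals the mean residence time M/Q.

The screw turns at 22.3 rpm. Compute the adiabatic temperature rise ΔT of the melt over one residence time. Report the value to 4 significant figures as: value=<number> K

Convert throughput: Q = 271.8 kg/h = 271.8/3600 = 0.0755 kg/s
t_res = M / Q_s = 3.46 / 0.0755 = 45.8278 s
Geometry in metres: D = 100.7 mm → 0.1007 m, h = 2.97 mm → 0.00297 m; screw speed N = 22.3 rpm = 0.371667 rev/s
γ̇ = π D N / h = (π)(0.1007)(0.371667) / 0.00297 = 39.5892 s⁻¹
ΔT = η·γ̇²·t_res / (ρ·cp) = 2730 · (39.5892)² · 45.8278 / (980 · 2576) = 77.6735 K

value=77.67 K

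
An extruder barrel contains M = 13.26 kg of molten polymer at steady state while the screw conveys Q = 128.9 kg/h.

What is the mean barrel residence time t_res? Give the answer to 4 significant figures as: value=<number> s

value=370.3 s

Convert throughput: Q = 128.9 kg/h = 128.9/3600 = 0.0358056 kg/s
Mean residence time: t_res = M/Q_s = 13.26 kg / 0.0358056 kg/s = 370.334 s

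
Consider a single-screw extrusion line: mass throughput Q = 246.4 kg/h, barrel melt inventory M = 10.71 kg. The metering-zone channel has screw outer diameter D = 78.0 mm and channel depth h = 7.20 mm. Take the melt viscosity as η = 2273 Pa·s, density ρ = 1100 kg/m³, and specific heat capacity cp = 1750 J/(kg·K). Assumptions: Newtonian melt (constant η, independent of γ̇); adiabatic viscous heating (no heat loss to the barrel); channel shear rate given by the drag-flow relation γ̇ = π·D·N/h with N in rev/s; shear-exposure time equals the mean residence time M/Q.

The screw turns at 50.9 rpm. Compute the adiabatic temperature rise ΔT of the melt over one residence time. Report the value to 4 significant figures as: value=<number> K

value=154.0 K

Q_s = Q / 3600 = 246.4 / 3600 = 0.0684444 kg/s
t_res = M / Q_s = 10.71 ÷ 0.0684444 = 156.477 s
D = 78.0 mm = 0.078 m;  h = 7.20 mm = 0.0072 m;  N = 50.9 rpm / 60 = 0.848333 rev/s
Shear rate: γ̇ = πDN/h = π·0.078·0.848333/0.0072 = 28.8721 s⁻¹
Adiabatic rise: ΔT = η γ̇² t_res / (ρ cp) = 2273·(28.8721)²·156.477 / (1100·1750) = 154.02 K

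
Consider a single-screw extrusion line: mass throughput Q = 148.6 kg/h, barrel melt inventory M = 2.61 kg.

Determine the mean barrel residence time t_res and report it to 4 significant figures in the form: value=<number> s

Q_s = Q / 3600 = 148.6 / 3600 = 0.0412778 kg/s
t_res = M / Q_s = 2.61 ÷ 0.0412778 = 63.2301 s

value=63.23 s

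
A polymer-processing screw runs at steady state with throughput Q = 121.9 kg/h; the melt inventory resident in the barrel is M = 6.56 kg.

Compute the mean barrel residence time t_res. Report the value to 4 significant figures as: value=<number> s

Q_s = Q / 3600 = 121.9 / 3600 = 0.0338611 kg/s
Mean residence time: t_res = M/Q_s = 6.56 kg / 0.0338611 kg/s = 193.733 s

value=193.7 s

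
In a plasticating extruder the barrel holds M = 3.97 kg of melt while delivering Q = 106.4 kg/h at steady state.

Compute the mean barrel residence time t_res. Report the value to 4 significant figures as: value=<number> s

value=134.3 s

Convert throughput: Q = 106.4 kg/h = 106.4/3600 = 0.0295556 kg/s
t_res = M / Q_s = 3.97 / 0.0295556 = 134.323 s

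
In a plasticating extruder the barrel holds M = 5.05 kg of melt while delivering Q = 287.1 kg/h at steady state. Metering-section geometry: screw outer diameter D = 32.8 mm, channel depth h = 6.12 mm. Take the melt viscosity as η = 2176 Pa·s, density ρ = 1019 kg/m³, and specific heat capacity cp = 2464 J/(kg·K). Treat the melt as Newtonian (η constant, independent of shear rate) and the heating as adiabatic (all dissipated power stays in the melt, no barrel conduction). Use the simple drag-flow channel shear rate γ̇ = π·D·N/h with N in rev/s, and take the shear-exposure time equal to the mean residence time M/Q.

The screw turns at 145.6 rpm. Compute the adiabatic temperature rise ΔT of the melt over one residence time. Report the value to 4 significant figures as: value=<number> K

Convert throughput: Q = 287.1 kg/h = 287.1/3600 = 0.07975 kg/s
t_res = M / Q_s = 5.05 / 0.07975 = 63.3229 s
Convert to SI: D = 0.0328 m, h = 0.00612 m, N = 145.6/60 = 2.42667 rev/s
γ̇ = π D N / h = (π)(0.0328)(2.42667) / 0.00612 = 40.8585 s⁻¹
Adiabatic rise: ΔT = η γ̇² t_res / (ρ cp) = 2176·(40.8585)²·63.3229 / (1019·2464) = 91.6156 K

value=91.62 K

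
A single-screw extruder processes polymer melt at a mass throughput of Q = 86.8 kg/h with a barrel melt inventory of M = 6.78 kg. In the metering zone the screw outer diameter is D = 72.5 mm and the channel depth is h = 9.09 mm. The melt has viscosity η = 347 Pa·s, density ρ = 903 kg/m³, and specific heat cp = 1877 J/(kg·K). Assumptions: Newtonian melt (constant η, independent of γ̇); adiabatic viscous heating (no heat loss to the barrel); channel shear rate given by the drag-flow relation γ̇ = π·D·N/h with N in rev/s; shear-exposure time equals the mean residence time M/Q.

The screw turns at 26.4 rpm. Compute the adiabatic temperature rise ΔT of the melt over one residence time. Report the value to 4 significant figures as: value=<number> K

Convert throughput: Q = 86.8 kg/h = 86.8/3600 = 0.0241111 kg/s
t_res = M / Q_s = 6.78 ÷ 0.0241111 = 281.198 s
Geometry in metres: D = 72.5 mm → 0.0725 m, h = 9.09 mm → 0.00909 m; screw speed N = 26.4 rpm = 0.44 rev/s
Shear rate: γ̇ = πDN/h = π·0.0725·0.44/0.00909 = 11.025 s⁻¹
ΔT = η·γ̇²·t_res / (ρ·cp) = 347 · (11.025)² · 281.198 / (903 · 1877) = 6.99751 K

value=6.998 K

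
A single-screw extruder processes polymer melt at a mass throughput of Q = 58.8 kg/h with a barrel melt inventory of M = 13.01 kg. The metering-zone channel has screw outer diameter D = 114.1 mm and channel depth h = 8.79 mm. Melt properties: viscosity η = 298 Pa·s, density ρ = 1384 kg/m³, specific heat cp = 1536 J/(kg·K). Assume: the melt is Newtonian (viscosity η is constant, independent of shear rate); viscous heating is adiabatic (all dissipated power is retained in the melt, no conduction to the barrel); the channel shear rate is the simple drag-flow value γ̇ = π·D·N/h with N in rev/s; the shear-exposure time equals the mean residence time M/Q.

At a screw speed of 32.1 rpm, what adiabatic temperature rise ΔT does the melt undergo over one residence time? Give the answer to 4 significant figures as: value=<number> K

value=53.15 K

Convert throughput: Q = 58.8 kg/h = 58.8/3600 = 0.0163333 kg/s
t_res = M / Q_s = 13.01 / 0.0163333 = 796.531 s
D = 114.1 mm = 0.1141 m;  h = 8.79 mm = 0.00879 m;  N = 32.1 rpm / 60 = 0.535 rev/s
γ̇ = π·D·N / h = π · 0.1141 · 0.535 / 0.00879 = 21.8173 s⁻¹
Adiabatic rise: ΔT = η γ̇² t_res / (ρ cp) = 298·(21.8173)²·796.531 / (1384·1536) = 53.1487 K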